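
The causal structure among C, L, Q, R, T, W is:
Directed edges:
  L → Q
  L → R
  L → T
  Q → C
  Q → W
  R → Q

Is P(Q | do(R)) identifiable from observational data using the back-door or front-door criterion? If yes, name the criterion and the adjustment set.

desc(R)\{R}={C,Q,W}; candidates ⊆ {L,T}.
size 0: {}; under {} R still reaches {C,L,Q,T,W} ∋ Q.
{L}: R⊥Q given {L} in G with R→· removed — back-door holds.
P(Q|do(R)) = Σ_{L} P(Q|R,L)·P(L).

P(Q|do(R)): backdoor, adjust for {L}.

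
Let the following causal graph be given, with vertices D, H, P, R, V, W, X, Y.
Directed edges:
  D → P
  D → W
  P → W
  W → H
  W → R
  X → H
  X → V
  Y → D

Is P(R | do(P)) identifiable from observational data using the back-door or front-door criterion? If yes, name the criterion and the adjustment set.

P(R|do(P)): backdoor, adjust for {D}.

desc(P)\{P}={H,R,W}; candidates ⊆ {D,V,X,Y}.
size 0: {}; under {} P still reaches {D,H,R,W,Y} ∋ R.
{D}: P⊥R given {D} in G with P→· removed — back-door holds.
P(R|do(P)) = Σ_{D} P(R|P,D)·P(D).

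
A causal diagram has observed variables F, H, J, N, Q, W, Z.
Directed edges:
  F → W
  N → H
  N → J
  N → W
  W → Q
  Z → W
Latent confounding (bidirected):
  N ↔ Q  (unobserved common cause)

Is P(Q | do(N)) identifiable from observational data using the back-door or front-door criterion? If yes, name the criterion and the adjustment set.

desc(N)\{N}={H,J,Q,W}; candidates ⊆ {F,Z}.
N↔Q: latent back-door arc(s) into N.
size 0: {}; under {} N still reaches {Q} ∋ Q.
size 1: {F}, {Z}; under {F} N still reaches {Q} ∋ Q.
size 2: {F,Z}; under {F,Z} N still reaches {Q} ∋ Q.
N↔Q cannot be blocked by any observed set — no back-door set.
{W}: (i) intercepts every directed N→Q path; (ii) no back-door N→{W}; (iii) {N} blocks every back-door {W}→Q. Front-door holds.
P(Q|do(N)) = Σ_{W} P(W|N) Σ_{N'} P(Q|W,N')P(N').

P(Q|do(N)): frontdoor, adjust for {W}.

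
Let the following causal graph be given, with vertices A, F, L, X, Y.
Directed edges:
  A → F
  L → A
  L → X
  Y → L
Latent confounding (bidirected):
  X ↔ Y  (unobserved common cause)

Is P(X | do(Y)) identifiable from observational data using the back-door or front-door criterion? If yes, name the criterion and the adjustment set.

desc(Y)\{Y}={A,F,L,X}; candidates ⊆ {—}.
Y↔X: latent back-door arc(s) into Y.
size 0: {}; under {} Y still reaches {X} ∋ X.
Y↔X cannot be blocked by any observed set — no back-door set.
{L}: (i) intercepts every directed Y→X path; (ii) no back-door Y→{L}; (iii) {Y} blocks every back-door {L}→X. Front-door holds.
P(X|do(Y)) = Σ_{L} P(L|Y) Σ_{Y'} P(X|L,Y')P(Y').

P(X|do(Y)): frontdoor, adjust for {L}.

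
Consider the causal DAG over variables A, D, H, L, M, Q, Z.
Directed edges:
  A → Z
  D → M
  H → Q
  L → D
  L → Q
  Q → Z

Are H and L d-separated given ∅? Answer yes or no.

Yes — H ⊥ L | ∅.

Bayes-Ball from H | ∅ reaches {Q,Z}.
L ∉ reach(H|∅) ⇒ H ⊥ L | ∅.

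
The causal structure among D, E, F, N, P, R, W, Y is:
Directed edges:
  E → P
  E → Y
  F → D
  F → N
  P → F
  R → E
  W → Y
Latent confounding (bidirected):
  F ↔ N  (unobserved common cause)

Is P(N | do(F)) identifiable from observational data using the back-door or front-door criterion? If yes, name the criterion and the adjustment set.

P(N|do(F)): not identifiable (no BD/FD set).

desc(F)\{F}={D,N}; candidates ⊆ {E,P,R,W,Y}.
F↔N: latent back-door arc(s) into F.
size 0: {}; under {} F still reaches {E,N,P,R,Y} ∋ N.
size 1: {E}, {P}, {R} …(+2); under {E} F still reaches {N,P} ∋ N.
size 2: {E,P}, {E,R}, {E,W} …(+7); under {E,P} F still reaches {N} ∋ N.
F↔N cannot be blocked by any observed set — no back-door set.
No mediator lies on a directed F→…→N path.
Neither criterion identifies P(N|do(F)) in this graph.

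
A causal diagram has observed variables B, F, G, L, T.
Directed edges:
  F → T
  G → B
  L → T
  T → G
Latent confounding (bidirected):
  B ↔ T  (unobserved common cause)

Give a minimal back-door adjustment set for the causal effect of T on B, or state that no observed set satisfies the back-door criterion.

desc(T)\{T}={B,G}; candidates ⊆ {F,L}.
T↔B: latent back-door arc(s) into T.
size 0: {}; under {} T still reaches {B,F,L} ∋ B.
size 1: {F}, {L}; under {F} T still reaches {B,L} ∋ B.
size 2: {F,L}; under {F,L} T still reaches {B} ∋ B.
T↔B cannot be blocked by any observed set — no back-door set.

T→B: no observed back-door set.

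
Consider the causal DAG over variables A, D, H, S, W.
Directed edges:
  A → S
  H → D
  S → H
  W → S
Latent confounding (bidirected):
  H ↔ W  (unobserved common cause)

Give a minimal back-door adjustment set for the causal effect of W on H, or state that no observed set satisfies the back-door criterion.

desc(W)\{W}={D,H,S}; candidates ⊆ {A}.
W↔H: latent back-door arc(s) into W.
size 0: {}; under {} W still reaches {D,H} ∋ H.
size 1: {A}; under {A} W still reaches {D,H} ∋ H.
W↔H cannot be blocked by any observed set — no back-door set.

W→H: no observed back-door set.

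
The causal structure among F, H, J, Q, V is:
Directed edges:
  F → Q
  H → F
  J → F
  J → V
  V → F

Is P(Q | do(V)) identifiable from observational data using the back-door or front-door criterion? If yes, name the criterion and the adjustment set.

desc(V)\{V}={F,Q}; candidates ⊆ {H,J}.
size 0: {}; under {} V still reaches {F,J,Q} ∋ Q.
{J}: V⊥Q given {J} in G with V→· removed — back-door holds.
P(Q|do(V)) = Σ_{J} P(Q|V,J)·P(J).

P(Q|do(V)): backdoor, adjust for {J}.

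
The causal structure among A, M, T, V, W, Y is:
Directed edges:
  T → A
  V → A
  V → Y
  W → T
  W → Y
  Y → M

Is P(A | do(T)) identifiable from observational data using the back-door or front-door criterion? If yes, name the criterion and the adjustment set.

P(A|do(T)): backdoor, adjust for ∅.

desc(T)\{T}={A}; candidates ⊆ {M,V,W,Y}.
∅: T⊥A given ∅ in G with T→· removed — back-door holds.
P(A|do(T)) = P(A|T) — no adjustment needed.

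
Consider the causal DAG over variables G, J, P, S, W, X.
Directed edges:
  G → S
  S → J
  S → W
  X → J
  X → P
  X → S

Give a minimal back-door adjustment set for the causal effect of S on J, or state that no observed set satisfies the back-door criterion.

S→J: minimal back-door set {X}.

desc(S)\{S}={J,W}; candidates ⊆ {G,P,X}.
size 0: {}; under {} S still reaches {G,J,P,X} ∋ J.
{X}: S⊥J given {X} in G with S→· removed — back-door holds.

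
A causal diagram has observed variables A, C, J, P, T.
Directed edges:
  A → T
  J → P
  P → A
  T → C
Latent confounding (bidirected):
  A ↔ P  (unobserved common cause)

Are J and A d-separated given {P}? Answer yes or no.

No — J and A are d-connected given {P}.

Bayes-Ball from J | {P} reaches {A,C,T}.
A ∈ reach(J|{P}) ⇒ J ⊥̸ A | {P}.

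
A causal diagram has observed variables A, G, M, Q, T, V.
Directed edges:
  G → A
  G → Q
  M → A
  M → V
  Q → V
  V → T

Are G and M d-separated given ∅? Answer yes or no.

Yes — G ⊥ M | ∅.

Bayes-Ball from G | ∅ reaches {A,Q,T,V}.
M ∉ reach(G|∅) ⇒ G ⊥ M | ∅.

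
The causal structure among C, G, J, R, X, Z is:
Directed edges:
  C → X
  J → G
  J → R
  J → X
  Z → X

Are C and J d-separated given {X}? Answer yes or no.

No — C and J are d-connected given {X}.

Bayes-Ball from C | {X} reaches {G,J,R,Z}.
J ∈ reach(C|{X}) ⇒ C ⊥̸ J | {X}.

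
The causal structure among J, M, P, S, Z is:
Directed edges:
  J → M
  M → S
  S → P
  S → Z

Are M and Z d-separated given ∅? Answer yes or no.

No — M and Z are d-connected given ∅.

Bayes-Ball from M | ∅ reaches {J,P,S,Z}.
Z ∈ reach(M|∅) ⇒ M ⊥̸ Z | ∅.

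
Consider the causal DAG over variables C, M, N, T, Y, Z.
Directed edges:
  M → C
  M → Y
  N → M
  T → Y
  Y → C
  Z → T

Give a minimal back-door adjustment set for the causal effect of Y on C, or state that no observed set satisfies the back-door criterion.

Y→C: minimal back-door set {M}.

desc(Y)\{Y}={C}; candidates ⊆ {M,N,T,Z}.
size 0: {}; under {} Y still reaches {C,M,N,T,Z} ∋ C.
{M}: Y⊥C given {M} in G with Y→· removed — back-door holds.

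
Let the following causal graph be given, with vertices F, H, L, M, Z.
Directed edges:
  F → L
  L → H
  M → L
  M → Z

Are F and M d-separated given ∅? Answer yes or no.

Bayes-Ball from F | ∅ reaches {H,L}.
M ∉ reach(F|∅) ⇒ F ⊥ M | ∅.

Yes — F ⊥ M | ∅.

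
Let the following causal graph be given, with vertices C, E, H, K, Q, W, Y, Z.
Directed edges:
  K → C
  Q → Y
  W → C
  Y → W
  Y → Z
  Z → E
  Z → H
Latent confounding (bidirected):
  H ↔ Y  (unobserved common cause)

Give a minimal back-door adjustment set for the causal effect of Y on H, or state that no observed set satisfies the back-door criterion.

desc(Y)\{Y}={C,E,H,W,Z}; candidates ⊆ {K,Q}.
Y↔H: latent back-door arc(s) into Y.
size 0: {}; under {} Y still reaches {H,Q} ∋ H.
size 1: {K}, {Q}; under {K} Y still reaches {H,Q} ∋ H.
size 2: {K,Q}; under {K,Q} Y still reaches {H} ∋ H.
Y↔H cannot be blocked by any observed set — no back-door set.

Y→H: no observed back-door set.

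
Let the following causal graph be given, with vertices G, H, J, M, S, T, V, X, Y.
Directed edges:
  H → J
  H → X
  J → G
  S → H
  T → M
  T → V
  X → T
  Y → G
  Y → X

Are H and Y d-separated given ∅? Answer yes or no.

Bayes-Ball from H | ∅ reaches {G,J,M,S,T,V,X}.
Y ∉ reach(H|∅) ⇒ H ⊥ Y | ∅.

Yes — H ⊥ Y | ∅.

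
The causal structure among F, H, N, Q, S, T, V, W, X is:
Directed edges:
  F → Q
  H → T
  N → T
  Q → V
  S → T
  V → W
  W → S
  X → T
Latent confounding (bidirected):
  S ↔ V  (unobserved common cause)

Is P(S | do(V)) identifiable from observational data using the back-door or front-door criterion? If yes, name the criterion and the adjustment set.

P(S|do(V)): frontdoor, adjust for {W}.

desc(V)\{V}={S,T,W}; candidates ⊆ {F,H,N,Q,X}.
V↔S: latent back-door arc(s) into V.
size 0: {}; under {} V still reaches {F,Q,S,T} ∋ S.
size 1: {F}, {H}, {N} …(+2); under {F} V still reaches {Q,S,T} ∋ S.
size 2: {F,H}, {F,N}, {F,Q} …(+7); under {F,H} V still reaches {Q,S,T} ∋ S.
V↔S cannot be blocked by any observed set — no back-door set.
{W}: (i) intercepts every directed V→S path; (ii) no back-door V→{W}; (iii) {V} blocks every back-door {W}→S. Front-door holds.
P(S|do(V)) = Σ_{W} P(W|V) Σ_{V'} P(S|W,V')P(V').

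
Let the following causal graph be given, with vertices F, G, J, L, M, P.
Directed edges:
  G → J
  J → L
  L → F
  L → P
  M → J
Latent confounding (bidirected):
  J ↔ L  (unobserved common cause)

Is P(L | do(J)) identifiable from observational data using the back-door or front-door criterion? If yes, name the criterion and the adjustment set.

P(L|do(J)): not identifiable (no BD/FD set).

desc(J)\{J}={F,L,P}; candidates ⊆ {G,M}.
J↔L: latent back-door arc(s) into J.
size 0: {}; under {} J still reaches {F,G,L,M,P} ∋ L.
size 1: {G}, {M}; under {G} J still reaches {F,L,M,P} ∋ L.
size 2: {G,M}; under {G,M} J still reaches {F,L,P} ∋ L.
J↔L cannot be blocked by any observed set — no back-door set.
No mediator lies on a directed J→…→L path.
Neither criterion identifies P(L|do(J)) in this graph.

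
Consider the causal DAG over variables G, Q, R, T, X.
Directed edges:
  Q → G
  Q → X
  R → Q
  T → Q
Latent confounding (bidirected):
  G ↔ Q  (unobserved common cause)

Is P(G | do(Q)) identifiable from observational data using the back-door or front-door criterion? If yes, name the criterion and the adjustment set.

desc(Q)\{Q}={G,X}; candidates ⊆ {R,T}.
Q↔G: latent back-door arc(s) into Q.
size 0: {}; under {} Q still reaches {G,R,T} ∋ G.
size 1: {R}, {T}; under {R} Q still reaches {G,T} ∋ G.
size 2: {R,T}; under {R,T} Q still reaches {G} ∋ G.
Q↔G cannot be blocked by any observed set — no back-door set.
No mediator lies on a directed Q→…→G path.
Neither criterion identifies P(G|do(Q)) in this graph.

P(G|do(Q)): not identifiable (no BD/FD set).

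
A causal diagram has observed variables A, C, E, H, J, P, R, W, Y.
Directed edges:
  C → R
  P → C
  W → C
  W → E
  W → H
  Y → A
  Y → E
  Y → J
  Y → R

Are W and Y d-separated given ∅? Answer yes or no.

Yes — W ⊥ Y | ∅.

Bayes-Ball from W | ∅ reaches {C,E,H,R}.
Y ∉ reach(W|∅) ⇒ W ⊥ Y | ∅.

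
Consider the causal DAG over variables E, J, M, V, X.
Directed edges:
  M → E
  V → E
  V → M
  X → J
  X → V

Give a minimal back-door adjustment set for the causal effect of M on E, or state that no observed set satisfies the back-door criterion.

M→E: minimal back-door set {V}.

desc(M)\{M}={E}; candidates ⊆ {J,V,X}.
size 0: {}; under {} M still reaches {E,J,V,X} ∋ E.
{V}: M⊥E given {V} in G with M→· removed — back-door holds.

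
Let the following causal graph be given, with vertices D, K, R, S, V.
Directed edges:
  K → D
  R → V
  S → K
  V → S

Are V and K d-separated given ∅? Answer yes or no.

Bayes-Ball from V | ∅ reaches {D,K,R,S}.
K ∈ reach(V|∅) ⇒ V ⊥̸ K | ∅.

No — V and K are d-connected given ∅.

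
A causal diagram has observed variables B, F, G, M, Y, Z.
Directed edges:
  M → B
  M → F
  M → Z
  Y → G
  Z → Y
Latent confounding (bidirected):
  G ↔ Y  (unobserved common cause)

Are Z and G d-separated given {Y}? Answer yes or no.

Bayes-Ball from Z | {Y} reaches {B,F,G,M}.
G ∈ reach(Z|{Y}) ⇒ Z ⊥̸ G | {Y}.

No — Z and G are d-connected given {Y}.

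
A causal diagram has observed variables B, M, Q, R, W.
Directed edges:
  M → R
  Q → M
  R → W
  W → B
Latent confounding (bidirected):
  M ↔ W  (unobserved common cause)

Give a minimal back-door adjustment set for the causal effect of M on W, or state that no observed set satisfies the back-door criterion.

M→W: no observed back-door set.

desc(M)\{M}={B,R,W}; candidates ⊆ {Q}.
M↔W: latent back-door arc(s) into M.
size 0: {}; under {} M still reaches {B,Q,W} ∋ W.
size 1: {Q}; under {Q} M still reaches {B,W} ∋ W.
M↔W cannot be blocked by any observed set — no back-door set.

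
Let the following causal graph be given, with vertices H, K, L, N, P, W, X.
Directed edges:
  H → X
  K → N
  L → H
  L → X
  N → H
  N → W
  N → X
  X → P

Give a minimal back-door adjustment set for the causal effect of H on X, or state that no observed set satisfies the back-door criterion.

desc(H)\{H}={P,X}; candidates ⊆ {K,L,N,W}.
size 0: {}; under {} H still reaches {K,L,N,P,W,X} ∋ X.
size 1: {K}, {L}, {N} …(+1); under {K} H still reaches {L,N,P,W,X} ∋ X.
{L,N}: H⊥X given {L,N} in G with H→· removed — back-door holds.

H→X: minimal back-door set {L, N}.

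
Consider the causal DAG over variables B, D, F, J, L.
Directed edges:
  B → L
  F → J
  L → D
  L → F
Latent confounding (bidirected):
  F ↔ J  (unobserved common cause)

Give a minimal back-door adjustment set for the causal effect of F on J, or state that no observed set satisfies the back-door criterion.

F→J: no observed back-door set.

desc(F)\{F}={J}; candidates ⊆ {B,D,L}.
F↔J: latent back-door arc(s) into F.
size 0: {}; under {} F still reaches {B,D,J,L} ∋ J.
size 1: {B}, {D}, {L}; under {B} F still reaches {D,J,L} ∋ J.
size 2: {B,D}, {B,L}, {D,L}; under {B,D} F still reaches {J,L} ∋ J.
F↔J cannot be blocked by any observed set — no back-door set.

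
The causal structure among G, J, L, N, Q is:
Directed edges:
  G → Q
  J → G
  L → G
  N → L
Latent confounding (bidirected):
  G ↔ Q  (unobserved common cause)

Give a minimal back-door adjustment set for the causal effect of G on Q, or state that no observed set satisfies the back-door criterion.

desc(G)\{G}={Q}; candidates ⊆ {J,L,N}.
G↔Q: latent back-door arc(s) into G.
size 0: {}; under {} G still reaches {J,L,N,Q} ∋ Q.
size 1: {J}, {L}, {N}; under {J} G still reaches {L,N,Q} ∋ Q.
size 2: {J,L}, {J,N}, {L,N}; under {J,L} G still reaches {Q} ∋ Q.
G↔Q cannot be blocked by any observed set — no back-door set.

G→Q: no observed back-door set.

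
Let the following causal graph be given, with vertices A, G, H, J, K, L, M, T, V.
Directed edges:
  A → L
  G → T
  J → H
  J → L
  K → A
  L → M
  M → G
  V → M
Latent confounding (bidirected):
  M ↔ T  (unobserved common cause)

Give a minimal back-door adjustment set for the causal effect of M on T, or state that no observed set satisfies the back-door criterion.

desc(M)\{M}={G,T}; candidates ⊆ {A,H,J,K,L,V}.
M↔T: latent back-door arc(s) into M.
size 0: {}; under {} M still reaches {A,H,J,K,L,T,V} ∋ T.
size 1: {A}, {H}, {J} …(+3); under {A} M still reaches {H,J,L,T,V} ∋ T.
size 2: {A,H}, {A,J}, {A,K} …(+12); under {A,H} M still reaches {J,L,T,V} ∋ T.
M↔T cannot be blocked by any observed set — no back-door set.

M→T: no observed back-door set.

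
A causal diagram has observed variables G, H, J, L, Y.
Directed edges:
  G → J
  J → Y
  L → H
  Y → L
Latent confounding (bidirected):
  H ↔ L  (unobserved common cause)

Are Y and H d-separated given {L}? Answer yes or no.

Bayes-Ball from Y | {L} reaches {G,H,J}.
H ∈ reach(Y|{L}) ⇒ Y ⊥̸ H | {L}.

No — Y and H are d-connected given {L}.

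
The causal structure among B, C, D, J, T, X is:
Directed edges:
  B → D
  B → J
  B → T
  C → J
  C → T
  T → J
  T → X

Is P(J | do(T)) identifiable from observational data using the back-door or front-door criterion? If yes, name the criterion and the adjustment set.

desc(T)\{T}={J,X}; candidates ⊆ {B,C,D}.
size 0: {}; under {} T still reaches {B,C,D,J} ∋ J.
size 1: {B}, {C}, {D}; under {B} T still reaches {C,J} ∋ J.
{B,C}: T⊥J given {B,C} in G with T→· removed — back-door holds.
P(J|do(T)) = Σ_{B,C} P(J|T,B,C)·P(B,C).

P(J|do(T)): backdoor, adjust for {B, C}.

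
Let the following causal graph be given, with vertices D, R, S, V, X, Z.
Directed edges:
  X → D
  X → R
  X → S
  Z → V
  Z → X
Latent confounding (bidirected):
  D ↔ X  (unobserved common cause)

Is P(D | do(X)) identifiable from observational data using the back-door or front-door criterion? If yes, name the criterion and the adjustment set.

P(D|do(X)): not identifiable (no BD/FD set).

desc(X)\{X}={D,R,S}; candidates ⊆ {V,Z}.
X↔D: latent back-door arc(s) into X.
size 0: {}; under {} X still reaches {D,V,Z} ∋ D.
size 1: {V}, {Z}; under {V} X still reaches {D,Z} ∋ D.
size 2: {V,Z}; under {V,Z} X still reaches {D} ∋ D.
X↔D cannot be blocked by any observed set — no back-door set.
No mediator lies on a directed X→…→D path.
Neither criterion identifies P(D|do(X)) in this graph.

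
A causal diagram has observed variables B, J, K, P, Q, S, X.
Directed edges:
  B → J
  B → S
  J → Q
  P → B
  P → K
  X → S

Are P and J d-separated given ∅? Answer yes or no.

Bayes-Ball from P | ∅ reaches {B,J,K,Q,S}.
J ∈ reach(P|∅) ⇒ P ⊥̸ J | ∅.

No — P and J are d-connected given ∅.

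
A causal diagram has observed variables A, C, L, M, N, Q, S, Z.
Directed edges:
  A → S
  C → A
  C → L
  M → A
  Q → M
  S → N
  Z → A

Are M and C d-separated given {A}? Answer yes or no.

No — M and C are d-connected given {A}.

Bayes-Ball from M | {A} reaches {C,L,Q,Z}.
C ∈ reach(M|{A}) ⇒ M ⊥̸ C | {A}.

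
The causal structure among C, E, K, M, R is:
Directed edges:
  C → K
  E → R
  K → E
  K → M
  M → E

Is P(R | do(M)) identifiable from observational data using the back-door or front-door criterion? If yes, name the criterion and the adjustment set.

desc(M)\{M}={E,R}; candidates ⊆ {C,K}.
size 0: {}; under {} M still reaches {C,E,K,R} ∋ R.
{K}: M⊥R given {K} in G with M→· removed — back-door holds.
P(R|do(M)) = Σ_{K} P(R|M,K)·P(K).

P(R|do(M)): backdoor, adjust for {K}.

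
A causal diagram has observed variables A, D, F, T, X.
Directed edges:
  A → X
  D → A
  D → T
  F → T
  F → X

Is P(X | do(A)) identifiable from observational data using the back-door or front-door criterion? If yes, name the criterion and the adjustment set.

P(X|do(A)): backdoor, adjust for ∅.

desc(A)\{A}={X}; candidates ⊆ {D,F,T}.
∅: A⊥X given ∅ in G with A→· removed — back-door holds.
P(X|do(A)) = P(X|A) — no adjustment needed.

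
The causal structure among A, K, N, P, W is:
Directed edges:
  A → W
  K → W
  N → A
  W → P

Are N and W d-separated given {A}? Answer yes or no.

Yes — N ⊥ W | {A}.

Bayes-Ball from N | {A} reaches ∅.
W ∉ reach(N|{A}) ⇒ N ⊥ W | {A}.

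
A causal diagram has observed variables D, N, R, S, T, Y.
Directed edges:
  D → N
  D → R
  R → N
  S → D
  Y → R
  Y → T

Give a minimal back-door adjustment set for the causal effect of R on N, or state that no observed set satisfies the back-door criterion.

desc(R)\{R}={N}; candidates ⊆ {D,S,T,Y}.
size 0: {}; under {} R still reaches {D,N,S,T,Y} ∋ N.
{D}: R⊥N given {D} in G with R→· removed — back-door holds.

R→N: minimal back-door set {D}.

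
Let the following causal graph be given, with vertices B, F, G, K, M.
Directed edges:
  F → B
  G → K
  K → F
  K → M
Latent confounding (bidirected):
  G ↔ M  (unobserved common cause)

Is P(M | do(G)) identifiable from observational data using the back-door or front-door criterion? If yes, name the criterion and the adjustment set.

P(M|do(G)): frontdoor, adjust for {K}.

desc(G)\{G}={B,F,K,M}; candidates ⊆ {—}.
G↔M: latent back-door arc(s) into G.
size 0: {}; under {} G still reaches {M} ∋ M.
G↔M cannot be blocked by any observed set — no back-door set.
{K}: (i) intercepts every directed G→M path; (ii) no back-door G→{K}; (iii) {G} blocks every back-door {K}→M. Front-door holds.
P(M|do(G)) = Σ_{K} P(K|G) Σ_{G'} P(M|K,G')P(G').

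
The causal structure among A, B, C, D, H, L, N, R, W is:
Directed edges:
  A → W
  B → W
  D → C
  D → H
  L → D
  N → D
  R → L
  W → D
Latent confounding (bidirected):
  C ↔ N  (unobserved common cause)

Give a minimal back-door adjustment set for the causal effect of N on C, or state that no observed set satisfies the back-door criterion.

desc(N)\{N}={C,D,H}; candidates ⊆ {A,B,L,R,W}.
N↔C: latent back-door arc(s) into N.
size 0: {}; under {} N still reaches {C} ∋ C.
size 1: {A}, {B}, {L} …(+2); under {A} N still reaches {C} ∋ C.
size 2: {A,B}, {A,L}, {A,R} …(+7); under {A,B} N still reaches {C} ∋ C.
N↔C cannot be blocked by any observed set — no back-door set.

N→C: no observed back-door set.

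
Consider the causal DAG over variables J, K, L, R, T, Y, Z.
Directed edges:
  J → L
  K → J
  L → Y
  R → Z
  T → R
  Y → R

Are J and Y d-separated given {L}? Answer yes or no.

Bayes-Ball from J | {L} reaches {K}.
Y ∉ reach(J|{L}) ⇒ J ⊥ Y | {L}.

Yes — J ⊥ Y | {L}.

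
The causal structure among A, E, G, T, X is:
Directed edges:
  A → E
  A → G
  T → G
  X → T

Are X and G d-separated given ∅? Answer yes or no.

Bayes-Ball from X | ∅ reaches {G,T}.
G ∈ reach(X|∅) ⇒ X ⊥̸ G | ∅.

No — X and G are d-connected given ∅.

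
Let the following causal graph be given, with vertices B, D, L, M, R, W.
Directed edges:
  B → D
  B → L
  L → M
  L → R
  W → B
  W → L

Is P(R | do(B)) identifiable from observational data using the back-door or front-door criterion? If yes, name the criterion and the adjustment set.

P(R|do(B)): backdoor, adjust for {W}.

desc(B)\{B}={D,L,M,R}; candidates ⊆ {W}.
size 0: {}; under {} B still reaches {L,M,R,W} ∋ R.
{W}: B⊥R given {W} in G with B→· removed — back-door holds.
P(R|do(B)) = Σ_{W} P(R|B,W)·P(W).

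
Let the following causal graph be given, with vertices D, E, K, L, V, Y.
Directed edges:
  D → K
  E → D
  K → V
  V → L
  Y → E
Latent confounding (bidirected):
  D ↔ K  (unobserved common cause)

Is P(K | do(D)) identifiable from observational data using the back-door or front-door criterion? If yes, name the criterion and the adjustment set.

desc(D)\{D}={K,L,V}; candidates ⊆ {E,Y}.
D↔K: latent back-door arc(s) into D.
size 0: {}; under {} D still reaches {E,K,L,V,Y} ∋ K.
size 1: {E}, {Y}; under {E} D still reaches {K,L,V} ∋ K.
size 2: {E,Y}; under {E,Y} D still reaches {K,L,V} ∋ K.
D↔K cannot be blocked by any observed set — no back-door set.
No mediator lies on a directed D→…→K path.
Neither criterion identifies P(K|do(D)) in this graph.

P(K|do(D)): not identifiable (no BD/FD set).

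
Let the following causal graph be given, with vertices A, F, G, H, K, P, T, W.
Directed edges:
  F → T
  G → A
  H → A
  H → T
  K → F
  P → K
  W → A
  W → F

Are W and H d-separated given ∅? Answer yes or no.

Bayes-Ball from W | ∅ reaches {A,F,T}.
H ∉ reach(W|∅) ⇒ W ⊥ H | ∅.

Yes — W ⊥ H | ∅.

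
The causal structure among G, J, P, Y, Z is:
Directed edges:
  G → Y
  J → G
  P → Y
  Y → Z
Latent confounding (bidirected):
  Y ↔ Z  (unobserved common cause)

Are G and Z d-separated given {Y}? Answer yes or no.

No — G and Z are d-connected given {Y}.

Bayes-Ball from G | {Y} reaches {J,P,Z}.
Z ∈ reach(G|{Y}) ⇒ G ⊥̸ Z | {Y}.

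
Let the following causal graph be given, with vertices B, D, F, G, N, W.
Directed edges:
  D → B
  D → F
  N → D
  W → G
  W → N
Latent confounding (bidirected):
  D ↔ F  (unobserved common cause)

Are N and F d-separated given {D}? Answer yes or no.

Bayes-Ball from N | {D} reaches {F,G,W}.
F ∈ reach(N|{D}) ⇒ N ⊥̸ F | {D}.

No — N and F are d-connected given {D}.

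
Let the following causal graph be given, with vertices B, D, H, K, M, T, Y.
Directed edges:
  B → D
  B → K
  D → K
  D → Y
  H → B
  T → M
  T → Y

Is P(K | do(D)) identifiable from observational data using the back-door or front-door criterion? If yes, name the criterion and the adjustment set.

P(K|do(D)): backdoor, adjust for {B}.

desc(D)\{D}={K,Y}; candidates ⊆ {B,H,M,T}.
size 0: {}; under {} D still reaches {B,H,K} ∋ K.
{B}: D⊥K given {B} in G with D→· removed — back-door holds.
P(K|do(D)) = Σ_{B} P(K|D,B)·P(B).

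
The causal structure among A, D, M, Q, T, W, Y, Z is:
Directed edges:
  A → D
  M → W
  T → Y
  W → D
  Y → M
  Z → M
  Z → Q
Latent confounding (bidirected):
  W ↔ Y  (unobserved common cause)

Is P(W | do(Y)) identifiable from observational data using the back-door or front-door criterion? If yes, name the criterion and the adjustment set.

desc(Y)\{Y}={D,M,W}; candidates ⊆ {A,Q,T,Z}.
Y↔W: latent back-door arc(s) into Y.
size 0: {}; under {} Y still reaches {D,T,W} ∋ W.
size 1: {A}, {Q}, {T} …(+1); under {A} Y still reaches {D,T,W} ∋ W.
size 2: {A,Q}, {A,T}, {A,Z} …(+3); under {A,Q} Y still reaches {D,T,W} ∋ W.
Y↔W cannot be blocked by any observed set — no back-door set.
{M}: (i) intercepts every directed Y→W path; (ii) no back-door Y→{M}; (iii) {Y} blocks every back-door {M}→W. Front-door holds.
P(W|do(Y)) = Σ_{M} P(M|Y) Σ_{Y'} P(W|M,Y')P(Y').

P(W|do(Y)): frontdoor, adjust for {M}.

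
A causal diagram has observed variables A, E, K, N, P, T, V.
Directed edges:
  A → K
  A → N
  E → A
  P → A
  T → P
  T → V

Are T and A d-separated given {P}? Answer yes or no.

Yes — T ⊥ A | {P}.

Bayes-Ball from T | {P} reaches {V}.
A ∉ reach(T|{P}) ⇒ T ⊥ A | {P}.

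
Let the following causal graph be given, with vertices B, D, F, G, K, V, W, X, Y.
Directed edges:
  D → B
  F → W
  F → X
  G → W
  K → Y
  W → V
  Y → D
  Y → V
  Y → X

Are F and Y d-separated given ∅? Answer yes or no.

Bayes-Ball from F | ∅ reaches {V,W,X}.
Y ∉ reach(F|∅) ⇒ F ⊥ Y | ∅.

Yes — F ⊥ Y | ∅.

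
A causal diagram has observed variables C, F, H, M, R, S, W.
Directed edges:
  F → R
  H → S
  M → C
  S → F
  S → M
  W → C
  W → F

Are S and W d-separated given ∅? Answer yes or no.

Yes — S ⊥ W | ∅.

Bayes-Ball from S | ∅ reaches {C,F,H,M,R}.
W ∉ reach(S|∅) ⇒ S ⊥ W | ∅.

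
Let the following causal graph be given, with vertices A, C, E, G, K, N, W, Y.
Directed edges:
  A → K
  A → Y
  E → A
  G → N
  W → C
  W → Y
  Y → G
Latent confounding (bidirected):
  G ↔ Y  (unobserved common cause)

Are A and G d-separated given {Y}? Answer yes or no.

Bayes-Ball from A | {Y} reaches {C,E,G,K,N,W}.
G ∈ reach(A|{Y}) ⇒ A ⊥̸ G | {Y}.

No — A and G are d-connected given {Y}.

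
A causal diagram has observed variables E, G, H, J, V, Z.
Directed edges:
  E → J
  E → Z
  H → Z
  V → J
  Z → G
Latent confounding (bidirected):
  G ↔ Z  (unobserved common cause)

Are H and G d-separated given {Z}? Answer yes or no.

No — H and G are d-connected given {Z}.

Bayes-Ball from H | {Z} reaches {E,G,J}.
G ∈ reach(H|{Z}) ⇒ H ⊥̸ G | {Z}.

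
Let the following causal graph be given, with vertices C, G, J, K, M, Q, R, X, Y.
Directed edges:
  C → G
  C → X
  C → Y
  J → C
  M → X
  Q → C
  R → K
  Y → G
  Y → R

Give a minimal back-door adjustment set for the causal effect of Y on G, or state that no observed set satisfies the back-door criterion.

Y→G: minimal back-door set {C}.

desc(Y)\{Y}={G,K,R}; candidates ⊆ {C,J,M,Q,X}.
size 0: {}; under {} Y still reaches {C,G,J,Q,X} ∋ G.
{C}: Y⊥G given {C} in G with Y→· removed — back-door holds.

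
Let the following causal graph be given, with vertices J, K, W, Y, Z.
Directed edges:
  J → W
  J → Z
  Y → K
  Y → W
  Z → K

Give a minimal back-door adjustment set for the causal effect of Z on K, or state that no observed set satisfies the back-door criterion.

desc(Z)\{Z}={K}; candidates ⊆ {J,W,Y}.
∅: Z⊥K given ∅ in G with Z→· removed — back-door holds.

Z→K: minimal back-door set ∅.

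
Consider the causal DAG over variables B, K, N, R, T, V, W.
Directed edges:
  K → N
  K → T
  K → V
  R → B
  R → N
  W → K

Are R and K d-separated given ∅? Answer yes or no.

Yes — R ⊥ K | ∅.

Bayes-Ball from R | ∅ reaches {B,N}.
K ∉ reach(R|∅) ⇒ R ⊥ K | ∅.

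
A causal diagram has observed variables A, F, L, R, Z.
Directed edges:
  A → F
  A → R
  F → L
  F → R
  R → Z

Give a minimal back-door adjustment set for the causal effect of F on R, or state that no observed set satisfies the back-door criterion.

desc(F)\{F}={L,R,Z}; candidates ⊆ {A}.
size 0: {}; under {} F still reaches {A,R,Z} ∋ R.
{A}: F⊥R given {A} in G with F→· removed — back-door holds.

F→R: minimal back-door set {A}.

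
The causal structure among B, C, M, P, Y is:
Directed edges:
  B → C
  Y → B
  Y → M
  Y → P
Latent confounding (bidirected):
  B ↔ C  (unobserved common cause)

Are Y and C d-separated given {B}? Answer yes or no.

No — Y and C are d-connected given {B}.

Bayes-Ball from Y | {B} reaches {C,M,P}.
C ∈ reach(Y|{B}) ⇒ Y ⊥̸ C | {B}.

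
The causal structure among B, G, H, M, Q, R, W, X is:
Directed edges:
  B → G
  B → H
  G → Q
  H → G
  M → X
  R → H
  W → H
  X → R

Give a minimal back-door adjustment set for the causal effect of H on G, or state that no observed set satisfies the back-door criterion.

desc(H)\{H}={G,Q}; candidates ⊆ {B,M,R,W,X}.
size 0: {}; under {} H still reaches {B,G,M,Q,R,W,X} ∋ G.
{B}: H⊥G given {B} in G with H→· removed — back-door holds.

H→G: minimal back-door set {B}.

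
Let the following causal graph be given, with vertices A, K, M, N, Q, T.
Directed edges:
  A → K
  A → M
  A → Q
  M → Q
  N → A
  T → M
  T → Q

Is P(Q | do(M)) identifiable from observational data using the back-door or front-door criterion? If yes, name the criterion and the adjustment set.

P(Q|do(M)): backdoor, adjust for {A, T}.

desc(M)\{M}={Q}; candidates ⊆ {A,K,N,T}.
size 0: {}; under {} M still reaches {A,K,N,Q,T} ∋ Q.
size 1: {A}, {K}, {N} …(+1); under {A} M still reaches {Q,T} ∋ Q.
{A,T}: M⊥Q given {A,T} in G with M→· removed — back-door holds.
P(Q|do(M)) = Σ_{A,T} P(Q|M,A,T)·P(A,T).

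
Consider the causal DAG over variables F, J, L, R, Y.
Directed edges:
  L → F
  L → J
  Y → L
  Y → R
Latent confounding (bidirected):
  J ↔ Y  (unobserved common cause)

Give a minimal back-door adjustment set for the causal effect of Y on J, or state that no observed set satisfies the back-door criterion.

desc(Y)\{Y}={F,J,L,R}; candidates ⊆ {—}.
Y↔J: latent back-door arc(s) into Y.
size 0: {}; under {} Y still reaches {J} ∋ J.
Y↔J cannot be blocked by any observed set — no back-door set.

Y→J: no observed back-door set.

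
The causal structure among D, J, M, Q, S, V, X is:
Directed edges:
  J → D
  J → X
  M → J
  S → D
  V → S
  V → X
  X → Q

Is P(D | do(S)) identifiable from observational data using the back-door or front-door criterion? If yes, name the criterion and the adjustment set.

P(D|do(S)): backdoor, adjust for ∅.

desc(S)\{S}={D}; candidates ⊆ {J,M,Q,V,X}.
∅: S⊥D given ∅ in G with S→· removed — back-door holds.
P(D|do(S)) = P(D|S) — no adjustment needed.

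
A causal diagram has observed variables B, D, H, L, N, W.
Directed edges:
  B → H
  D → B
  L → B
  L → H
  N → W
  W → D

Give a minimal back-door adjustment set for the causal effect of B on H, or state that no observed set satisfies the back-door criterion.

desc(B)\{B}={H}; candidates ⊆ {D,L,N,W}.
size 0: {}; under {} B still reaches {D,H,L,N,W} ∋ H.
{L}: B⊥H given {L} in G with B→· removed — back-door holds.

B→H: minimal back-door set {L}.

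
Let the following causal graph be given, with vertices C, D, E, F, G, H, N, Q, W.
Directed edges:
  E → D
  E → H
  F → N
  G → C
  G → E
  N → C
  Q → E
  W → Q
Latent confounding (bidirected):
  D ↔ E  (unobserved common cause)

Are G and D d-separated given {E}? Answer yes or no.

No — G and D are d-connected given {E}.

Bayes-Ball from G | {E} reaches {C,D,Q,W}.
D ∈ reach(G|{E}) ⇒ G ⊥̸ D | {E}.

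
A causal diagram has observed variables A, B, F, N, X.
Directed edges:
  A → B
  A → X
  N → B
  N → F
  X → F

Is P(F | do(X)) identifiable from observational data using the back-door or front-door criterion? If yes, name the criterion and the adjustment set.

desc(X)\{X}={F}; candidates ⊆ {A,B,N}.
∅: X⊥F given ∅ in G with X→· removed — back-door holds.
P(F|do(X)) = P(F|X) — no adjustment needed.

P(F|do(X)): backdoor, adjust for ∅.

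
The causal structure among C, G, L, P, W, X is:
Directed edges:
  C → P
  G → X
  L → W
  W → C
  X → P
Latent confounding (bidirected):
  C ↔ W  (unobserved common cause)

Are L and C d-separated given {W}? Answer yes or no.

No — L and C are d-connected given {W}.

Bayes-Ball from L | {W} reaches {C,P}.
C ∈ reach(L|{W}) ⇒ L ⊥̸ C | {W}.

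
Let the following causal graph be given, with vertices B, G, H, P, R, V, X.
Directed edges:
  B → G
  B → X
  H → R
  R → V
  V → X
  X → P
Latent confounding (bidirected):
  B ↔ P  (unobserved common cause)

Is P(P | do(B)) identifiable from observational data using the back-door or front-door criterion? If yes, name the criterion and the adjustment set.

desc(B)\{B}={G,P,X}; candidates ⊆ {H,R,V}.
B↔P: latent back-door arc(s) into B.
size 0: {}; under {} B still reaches {P} ∋ P.
size 1: {H}, {R}, {V}; under {H} B still reaches {P} ∋ P.
size 2: {H,R}, {H,V}, {R,V}; under {H,R} B still reaches {P} ∋ P.
B↔P cannot be blocked by any observed set — no back-door set.
{X}: (i) intercepts every directed B→P path; (ii) no back-door B→{X}; (iii) {B} blocks every back-door {X}→P. Front-door holds.
P(P|do(B)) = Σ_{X} P(X|B) Σ_{B'} P(P|X,B')P(B').

P(P|do(B)): frontdoor, adjust for {X}.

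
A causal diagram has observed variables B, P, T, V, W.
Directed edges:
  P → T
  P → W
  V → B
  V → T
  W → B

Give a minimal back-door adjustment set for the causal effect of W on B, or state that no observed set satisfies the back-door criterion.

W→B: minimal back-door set ∅.

desc(W)\{W}={B}; candidates ⊆ {P,T,V}.
∅: W⊥B given ∅ in G with W→· removed — back-door holds.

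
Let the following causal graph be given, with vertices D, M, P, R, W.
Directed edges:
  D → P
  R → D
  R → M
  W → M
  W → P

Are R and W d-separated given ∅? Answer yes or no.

Bayes-Ball from R | ∅ reaches {D,M,P}.
W ∉ reach(R|∅) ⇒ R ⊥ W | ∅.

Yes — R ⊥ W | ∅.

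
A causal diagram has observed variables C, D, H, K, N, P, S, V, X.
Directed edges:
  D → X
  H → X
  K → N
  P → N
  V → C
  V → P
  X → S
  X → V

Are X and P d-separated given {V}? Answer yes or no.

Yes — X ⊥ P | {V}.

Bayes-Ball from X | {V} reaches {D,H,S}.
P ∉ reach(X|{V}) ⇒ X ⊥ P | {V}.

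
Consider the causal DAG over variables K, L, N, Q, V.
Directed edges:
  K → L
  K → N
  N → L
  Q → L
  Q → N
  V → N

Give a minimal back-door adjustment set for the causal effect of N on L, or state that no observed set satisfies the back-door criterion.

N→L: minimal back-door set {K, Q}.

desc(N)\{N}={L}; candidates ⊆ {K,Q,V}.
size 0: {}; under {} N still reaches {K,L,Q,V} ∋ L.
size 1: {K}, {Q}, {V}; under {K} N still reaches {L,Q,V} ∋ L.
{K,Q}: N⊥L given {K,Q} in G with N→· removed — back-door holds.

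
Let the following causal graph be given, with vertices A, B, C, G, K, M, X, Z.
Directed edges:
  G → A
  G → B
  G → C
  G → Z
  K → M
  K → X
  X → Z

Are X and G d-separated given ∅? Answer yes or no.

Bayes-Ball from X | ∅ reaches {K,M,Z}.
G ∉ reach(X|∅) ⇒ X ⊥ G | ∅.

Yes — X ⊥ G | ∅.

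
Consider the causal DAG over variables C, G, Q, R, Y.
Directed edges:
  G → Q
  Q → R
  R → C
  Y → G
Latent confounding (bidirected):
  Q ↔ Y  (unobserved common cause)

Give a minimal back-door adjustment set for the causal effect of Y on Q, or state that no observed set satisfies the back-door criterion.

Y→Q: no observed back-door set.

desc(Y)\{Y}={C,G,Q,R}; candidates ⊆ {—}.
Y↔Q: latent back-door arc(s) into Y.
size 0: {}; under {} Y still reaches {C,Q,R} ∋ Q.
Y↔Q cannot be blocked by any observed set — no back-door set.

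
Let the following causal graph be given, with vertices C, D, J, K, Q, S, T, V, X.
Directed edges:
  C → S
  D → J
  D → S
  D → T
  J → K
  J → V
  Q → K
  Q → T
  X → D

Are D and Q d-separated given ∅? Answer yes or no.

Bayes-Ball from D | ∅ reaches {J,K,S,T,V,X}.
Q ∉ reach(D|∅) ⇒ D ⊥ Q | ∅.

Yes — D ⊥ Q | ∅.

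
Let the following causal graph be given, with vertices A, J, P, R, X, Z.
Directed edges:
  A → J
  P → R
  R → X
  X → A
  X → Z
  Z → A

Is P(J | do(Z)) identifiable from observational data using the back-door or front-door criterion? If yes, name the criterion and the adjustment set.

desc(Z)\{Z}={A,J}; candidates ⊆ {P,R,X}.
size 0: {}; under {} Z still reaches {A,J,P,R,X} ∋ J.
{X}: Z⊥J given {X} in G with Z→· removed — back-door holds.
P(J|do(Z)) = Σ_{X} P(J|Z,X)·P(X).

P(J|do(Z)): backdoor, adjust for {X}.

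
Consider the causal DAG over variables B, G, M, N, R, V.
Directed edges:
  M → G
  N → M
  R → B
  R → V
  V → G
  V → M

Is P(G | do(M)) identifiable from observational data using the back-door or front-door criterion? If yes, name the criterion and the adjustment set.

P(G|do(M)): backdoor, adjust for {V}.

desc(M)\{M}={G}; candidates ⊆ {B,N,R,V}.
size 0: {}; under {} M still reaches {B,G,N,R,V} ∋ G.
{V}: M⊥G given {V} in G with M→· removed — back-door holds.
P(G|do(M)) = Σ_{V} P(G|M,V)·P(V).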